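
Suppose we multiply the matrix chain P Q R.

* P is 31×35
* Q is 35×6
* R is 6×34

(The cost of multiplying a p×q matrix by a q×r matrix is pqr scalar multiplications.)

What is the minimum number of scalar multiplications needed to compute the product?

12834

Order (P (Q R)): (Q R): 35×6 by 6×34 → 35×34, cost 35·6·34 = 7140; (P (Q R)): 31×35 by 35×34 → 31×34, cost 31·35·34 = 36890; cumulative 44030. Total 44030.
Order ((P Q) R): (P Q): 31×35 by 35×6 → 31×6, cost 31·35·6 = 6510; ((P Q) R): 31×6 by 6×34 → 31×34, cost 31·6·34 = 6324; cumulative 12834. Total 12834.
Minimum: 12834.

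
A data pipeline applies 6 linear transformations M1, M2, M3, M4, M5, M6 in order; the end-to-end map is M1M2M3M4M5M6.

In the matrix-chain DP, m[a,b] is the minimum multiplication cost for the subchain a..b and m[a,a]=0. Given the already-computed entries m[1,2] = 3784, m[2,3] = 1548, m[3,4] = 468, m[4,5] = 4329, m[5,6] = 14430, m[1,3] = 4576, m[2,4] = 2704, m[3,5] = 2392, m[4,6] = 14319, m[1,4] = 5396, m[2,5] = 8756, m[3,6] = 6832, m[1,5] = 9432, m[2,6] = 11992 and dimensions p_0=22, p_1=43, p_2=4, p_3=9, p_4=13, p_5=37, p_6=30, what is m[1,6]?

13256

m[1,6] = min over k∈[1,5] of m[1,k]+m[k+1,6]+p_{0}·p_k·p_{6}.
k=1: 0 + 11992 + 22·43·30 = 40372; k=2: 3784 + 6832 + 22·4·30 = 13256; k=3: 4576 + 14319 + 22·9·30 = 24835; k=4: 5396 + 14430 + 22·13·30 = 28406; k=5: 9432 + 0 + 22·37·30 = 33852.
Minimum: 13256 at k=2.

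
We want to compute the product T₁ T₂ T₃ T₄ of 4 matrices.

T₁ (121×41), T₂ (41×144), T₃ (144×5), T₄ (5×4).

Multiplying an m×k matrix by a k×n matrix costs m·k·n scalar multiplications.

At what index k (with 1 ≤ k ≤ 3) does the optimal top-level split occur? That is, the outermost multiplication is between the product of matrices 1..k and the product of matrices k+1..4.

Adjacent pairs: T₁T₂ = 121·41·144 = 714384; T₂T₃ = 41·144·5 = 29520; T₃T₄ = 144·5·4 = 2880.
Length 3: T₁..T₃: k=1: 0+29520+121·41·5=54325; k=2: 714384+0+121·144·5=801504 → min 54325 | T₂..T₄: k=2: 0+2880+41·144·4=26496; k=3: 29520+0+41·5·4=30340 → min 26496.
Top-level splits: k=1: (T₁..T₁)·(T₂..T₄) → 0+26496+121·41·4 = 46340; k=2: (T₁..T₂)·(T₃..T₄) → 714384+2880+121·144·4 = 786960; k=3: (T₁..T₃)·(T₄..T₄) → 54325+0+121·5·4 = 56745.
Best split is after T₁, i.e. k = 1.

1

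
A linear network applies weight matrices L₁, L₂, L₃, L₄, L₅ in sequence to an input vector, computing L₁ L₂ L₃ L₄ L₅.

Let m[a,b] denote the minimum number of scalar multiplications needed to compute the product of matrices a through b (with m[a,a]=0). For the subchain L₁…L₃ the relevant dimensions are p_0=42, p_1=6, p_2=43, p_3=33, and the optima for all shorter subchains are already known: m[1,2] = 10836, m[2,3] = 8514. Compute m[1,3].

16830

m[1,3] = min over k∈[1,2] of m[1,k]+m[k+1,3]+p_{0}·p_k·p_{3}.
k=1: 0 + 8514 + 42·6·33 = 16830; k=2: 10836 + 0 + 42·43·33 = 70434.
Minimum: 16830 at k=1.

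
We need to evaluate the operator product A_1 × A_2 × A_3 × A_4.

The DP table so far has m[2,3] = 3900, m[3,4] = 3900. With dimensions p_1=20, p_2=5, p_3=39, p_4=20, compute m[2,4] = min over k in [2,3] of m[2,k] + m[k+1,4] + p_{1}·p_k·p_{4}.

m[2,4] = min over k∈[2,3] of m[2,k]+m[k+1,4]+p_{1}·p_k·p_{4}.
k=2: 0 + 3900 + 20·5·20 = 5900; k=3: 3900 + 0 + 20·39·20 = 19500.
Minimum: 5900 at k=2.

5900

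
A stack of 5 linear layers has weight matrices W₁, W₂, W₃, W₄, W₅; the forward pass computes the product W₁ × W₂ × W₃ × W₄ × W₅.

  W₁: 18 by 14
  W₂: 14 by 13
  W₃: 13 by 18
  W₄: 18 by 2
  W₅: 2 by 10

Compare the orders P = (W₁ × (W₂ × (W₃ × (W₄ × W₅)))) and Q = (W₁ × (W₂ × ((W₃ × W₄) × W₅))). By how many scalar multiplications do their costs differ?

Order P = (W₁ × (W₂ × (W₃ × (W₄ × W₅)))): (W₄ × W₅): 18×2 by 2×10 → 18×10, cost 18·2·10 = 360; (W₃ × (W₄ × W₅)): 13×18 by 18×10 → 13×10, cost 13·18·10 = 2340; cumulative 2700; (W₂ × (W₃ × (W₄ × W₅))): 14×13 by 13×10 → 14×10, cost 14·13·10 = 1820; cumulative 4520; (W₁ × (W₂ × (W₃ × (W₄ × W₅)))): 18×14 by 14×10 → 18×10, cost 18·14·10 = 2520; cumulative 7040. Total 7040.
Order Q = (W₁ × (W₂ × ((W₃ × W₄) × W₅))): (W₃ × W₄): 13×18 by 18×2 → 13×2, cost 13·18·2 = 468; ((W₃ × W₄) × W₅): 13×2 by 2×10 → 13×10, cost 13·2·10 = 260; cumulative 728; (W₂ × ((W₃ × W₄) × W₅)): 14×13 by 13×10 → 14×10, cost 14·13·10 = 1820; cumulative 2548; (W₁ × (W₂ × ((W₃ × W₄) × W₅))): 18×14 by 14×10 → 18×10, cost 18·14·10 = 2520; cumulative 5068. Total 5068.
Difference: |7040 − 5068| = 1972.

1972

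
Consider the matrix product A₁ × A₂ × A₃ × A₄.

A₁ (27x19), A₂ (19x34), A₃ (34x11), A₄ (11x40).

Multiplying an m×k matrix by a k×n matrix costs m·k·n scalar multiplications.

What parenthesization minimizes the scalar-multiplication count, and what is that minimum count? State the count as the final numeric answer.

24629

Adjacent pairs: A₁A₂ = 27·19·34 = 17442; A₂A₃ = 19·34·11 = 7106; A₃A₄ = 34·11·40 = 14960.
Length 3: A₁..A₃: k=1: 0+7106+27·19·11=12749; k=2: 17442+0+27·34·11=27540 → min 12749 | A₂..A₄: k=2: 0+14960+19·34·40=40800; k=3: 7106+0+19·11·40=15466 → min 15466.
Length 4: A₁..A₄: k=1: 0+15466+27·19·40=35986; k=2: 17442+14960+27·34·40=69122; k=3: 12749+0+27·11·40=24629 → min 24629.
Optimal parenthesization: ((A₁ × (A₂ × A₃)) × A₄) with cost 24629.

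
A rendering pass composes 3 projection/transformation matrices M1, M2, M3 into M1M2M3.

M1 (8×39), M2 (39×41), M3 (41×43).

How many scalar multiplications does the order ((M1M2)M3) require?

26896

(M1M2): 8×39 by 39×41 → 8×41, cost 8·39·41 = 12792
((M1M2)M3): 8×41 by 41×43 → 8×43, cost 8·41·43 = 14104; cumulative 26896
Total: 26896 scalar multiplications.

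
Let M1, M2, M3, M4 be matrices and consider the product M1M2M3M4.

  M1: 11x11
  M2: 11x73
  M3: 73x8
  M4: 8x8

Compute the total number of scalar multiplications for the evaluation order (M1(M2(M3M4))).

12064

(M3M4): 73×8 by 8×8 → 73×8, cost 73·8·8 = 4672
(M2(M3M4)): 11×73 by 73×8 → 11×8, cost 11·73·8 = 6424; cumulative 11096
(M1(M2(M3M4))): 11×11 by 11×8 → 11×8, cost 11·11·8 = 968; cumulative 12064
Total: 12064 scalar multiplications.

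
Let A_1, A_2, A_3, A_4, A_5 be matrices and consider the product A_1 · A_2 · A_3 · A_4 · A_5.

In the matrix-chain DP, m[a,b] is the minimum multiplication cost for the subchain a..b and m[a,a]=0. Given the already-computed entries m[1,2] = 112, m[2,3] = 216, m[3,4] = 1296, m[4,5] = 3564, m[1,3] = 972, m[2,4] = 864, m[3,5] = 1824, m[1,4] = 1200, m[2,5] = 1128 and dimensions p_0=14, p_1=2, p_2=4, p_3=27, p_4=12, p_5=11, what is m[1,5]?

m[1,5] = min over k∈[1,4] of m[1,k]+m[k+1,5]+p_{0}·p_k·p_{5}.
k=1: 0 + 1128 + 14·2·11 = 1436; k=2: 112 + 1824 + 14·4·11 = 2552; k=3: 972 + 3564 + 14·27·11 = 8694; k=4: 1200 + 0 + 14·12·11 = 3048.
Minimum: 1436 at k=1.

1436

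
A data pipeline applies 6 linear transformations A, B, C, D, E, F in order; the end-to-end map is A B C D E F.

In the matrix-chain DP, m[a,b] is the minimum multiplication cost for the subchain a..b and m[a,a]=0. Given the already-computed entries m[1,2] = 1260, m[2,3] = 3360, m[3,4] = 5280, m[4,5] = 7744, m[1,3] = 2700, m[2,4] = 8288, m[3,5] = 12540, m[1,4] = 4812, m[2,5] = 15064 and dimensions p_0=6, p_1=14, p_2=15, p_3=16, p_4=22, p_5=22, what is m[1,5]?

m[1,5] = min over k∈[1,4] of m[1,k]+m[k+1,5]+p_{0}·p_k·p_{5}.
k=1: 0 + 15064 + 6·14·22 = 16912; k=2: 1260 + 12540 + 6·15·22 = 15780; k=3: 2700 + 7744 + 6·16·22 = 12556; k=4: 4812 + 0 + 6·22·22 = 7716.
Minimum: 7716 at k=4.

7716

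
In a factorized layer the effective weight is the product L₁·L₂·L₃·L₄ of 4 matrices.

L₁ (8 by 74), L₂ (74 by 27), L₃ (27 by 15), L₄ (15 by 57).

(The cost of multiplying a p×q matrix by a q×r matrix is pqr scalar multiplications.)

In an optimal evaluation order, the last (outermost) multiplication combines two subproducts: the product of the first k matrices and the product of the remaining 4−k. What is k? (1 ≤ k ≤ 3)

Adjacent pairs: L₁L₂ = 8·74·27 = 15984; L₂L₃ = 74·27·15 = 29970; L₃L₄ = 27·15·57 = 23085.
Length 3: L₁..L₃: k=1: 0+29970+8·74·15=38850; k=2: 15984+0+8·27·15=19224 → min 19224 | L₂..L₄: k=2: 0+23085+74·27·57=136971; k=3: 29970+0+74·15·57=93240 → min 93240.
Top-level splits: k=1: (L₁..L₁)·(L₂..L₄) → 0+93240+8·74·57 = 126984; k=2: (L₁..L₂)·(L₃..L₄) → 15984+23085+8·27·57 = 51381; k=3: (L₁..L₃)·(L₄..L₄) → 19224+0+8·15·57 = 26064.
Best split is after L₃, i.e. k = 3.

3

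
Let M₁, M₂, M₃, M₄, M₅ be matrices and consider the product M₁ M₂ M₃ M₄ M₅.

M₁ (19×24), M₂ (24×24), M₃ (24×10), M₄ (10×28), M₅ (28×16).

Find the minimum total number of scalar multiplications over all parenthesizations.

17840

Adjacent pairs: M₁M₂ = 19·24·24 = 10944; M₂M₃ = 24·24·10 = 5760; M₃M₄ = 24·10·28 = 6720; M₄M₅ = 10·28·16 = 4480.
Length 3: M₁..M₃: k=1: 0+5760+19·24·10=10320; k=2: 10944+0+19·24·10=15504 → min 10320 | M₂..M₄: k=2: 0+6720+24·24·28=22848; k=3: 5760+0+24·10·28=12480 → min 12480 | M₃..M₅: k=3: 0+4480+24·10·16=8320; k=4: 6720+0+24·28·16=17472 → min 8320.
Length 4: M₁..M₄: k=1: 0+12480+19·24·28=25248; k=2: 10944+6720+19·24·28=30432; k=3: 10320+0+19·10·28=15640 → min 15640 | M₂..M₅: k=2: 0+8320+24·24·16=17536; k=3: 5760+4480+24·10·16=14080; k=4: 12480+0+24·28·16=23232 → min 14080.
Length 5: M₁..M₅: k=1: 0+14080+19·24·16=21376; k=2: 10944+8320+19·24·16=26560; k=3: 10320+4480+19·10·16=17840; k=4: 15640+0+19·28·16=24152 → min 17840.
Optimal order: ((M₁ (M₂ M₃)) (M₄ M₅)) with cost 17840.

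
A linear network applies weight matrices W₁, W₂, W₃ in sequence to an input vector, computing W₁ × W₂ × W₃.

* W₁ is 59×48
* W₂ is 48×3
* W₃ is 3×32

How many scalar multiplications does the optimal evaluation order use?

Order (W₁ × (W₂ × W₃)): (W₂ × W₃): 48×3 by 3×32 → 48×32, cost 48·3·32 = 4608; (W₁ × (W₂ × W₃)): 59×48 by 48×32 → 59×32, cost 59·48·32 = 90624; cumulative 95232. Total 95232.
Order ((W₁ × W₂) × W₃): (W₁ × W₂): 59×48 by 48×3 → 59×3, cost 59·48·3 = 8496; ((W₁ × W₂) × W₃): 59×3 by 3×32 → 59×32, cost 59·3·32 = 5664; cumulative 14160. Total 14160.
Minimum: 14160.

14160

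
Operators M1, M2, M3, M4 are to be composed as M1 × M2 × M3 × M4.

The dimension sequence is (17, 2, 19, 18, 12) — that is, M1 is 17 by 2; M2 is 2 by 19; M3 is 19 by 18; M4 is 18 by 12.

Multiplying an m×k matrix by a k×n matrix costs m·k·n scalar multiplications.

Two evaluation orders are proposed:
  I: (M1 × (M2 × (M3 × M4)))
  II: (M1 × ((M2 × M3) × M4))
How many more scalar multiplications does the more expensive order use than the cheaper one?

Order I = (M1 × (M2 × (M3 × M4))): (M3 × M4): 19×18 by 18×12 → 19×12, cost 19·18·12 = 4104; (M2 × (M3 × M4)): 2×19 by 19×12 → 2×12, cost 2·19·12 = 456; cumulative 4560; (M1 × (M2 × (M3 × M4))): 17×2 by 2×12 → 17×12, cost 17·2·12 = 408; cumulative 4968. Total 4968.
Order II = (M1 × ((M2 × M3) × M4)): (M2 × M3): 2×19 by 19×18 → 2×18, cost 2·19·18 = 684; ((M2 × M3) × M4): 2×18 by 18×12 → 2×12, cost 2·18·12 = 432; cumulative 1116; (M1 × ((M2 × M3) × M4)): 17×2 by 2×12 → 17×12, cost 17·2·12 = 408; cumulative 1524. Total 1524.
Difference: |4968 − 1524| = 3444.

3444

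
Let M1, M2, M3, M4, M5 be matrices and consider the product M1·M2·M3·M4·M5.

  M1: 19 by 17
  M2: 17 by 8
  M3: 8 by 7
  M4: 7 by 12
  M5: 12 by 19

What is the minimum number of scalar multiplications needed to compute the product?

7336

Adjacent pairs: M1M2 = 19·17·8 = 2584; M2M3 = 17·8·7 = 952; M3M4 = 8·7·12 = 672; M4M5 = 7·12·19 = 1596.
Length 3: M1..M3: k=1: 0+952+19·17·7=3213; k=2: 2584+0+19·8·7=3648 → min 3213 | M2..M4: k=2: 0+672+17·8·12=2304; k=3: 952+0+17·7·12=2380 → min 2304 | M3..M5: k=3: 0+1596+8·7·19=2660; k=4: 672+0+8·12·19=2496 → min 2496.
Length 4: M1..M4: k=1: 0+2304+19·17·12=6180; k=2: 2584+672+19·8·12=5080; k=3: 3213+0+19·7·12=4809 → min 4809 | M2..M5: k=2: 0+2496+17·8·19=5080; k=3: 952+1596+17·7·19=4809; k=4: 2304+0+17·12·19=6180 → min 4809.
Length 5: M1..M5: k=1: 0+4809+19·17·19=10946; k=2: 2584+2496+19·8·19=7968; k=3: 3213+1596+19·7·19=7336; k=4: 4809+0+19·12·19=9141 → min 7336.
Optimal order: ((M1·(M2·M3))·(M4·M5)) with cost 7336.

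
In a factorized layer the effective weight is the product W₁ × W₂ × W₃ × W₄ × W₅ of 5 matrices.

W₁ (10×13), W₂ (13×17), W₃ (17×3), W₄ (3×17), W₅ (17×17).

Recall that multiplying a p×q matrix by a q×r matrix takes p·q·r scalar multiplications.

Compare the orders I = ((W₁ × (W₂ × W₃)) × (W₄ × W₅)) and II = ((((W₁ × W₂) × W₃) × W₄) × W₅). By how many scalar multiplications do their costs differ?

3690

Order I = ((W₁ × (W₂ × W₃)) × (W₄ × W₅)): (W₂ × W₃): 13×17 by 17×3 → 13×3, cost 13·17·3 = 663; (W₁ × (W₂ × W₃)): 10×13 by 13×3 → 10×3, cost 10·13·3 = 390; cumulative 1053; (W₄ × W₅): 3×17 by 17×17 → 3×17, cost 3·17·17 = 867; ((W₁ × (W₂ × W₃)) × (W₄ × W₅)): 10×3 by 3×17 → 10×17, cost 10·3·17 = 510; cumulative 2430. Total 2430.
Order II = ((((W₁ × W₂) × W₃) × W₄) × W₅): (W₁ × W₂): 10×13 by 13×17 → 10×17, cost 10·13·17 = 2210; ((W₁ × W₂) × W₃): 10×17 by 17×3 → 10×3, cost 10·17·3 = 510; cumulative 2720; (((W₁ × W₂) × W₃) × W₄): 10×3 by 3×17 → 10×17, cost 10·3·17 = 510; cumulative 3230; ((((W₁ × W₂) × W₃) × W₄) × W₅): 10×17 by 17×17 → 10×17, cost 10·17·17 = 2890; cumulative 6120. Total 6120.
Difference: |2430 − 6120| = 3690.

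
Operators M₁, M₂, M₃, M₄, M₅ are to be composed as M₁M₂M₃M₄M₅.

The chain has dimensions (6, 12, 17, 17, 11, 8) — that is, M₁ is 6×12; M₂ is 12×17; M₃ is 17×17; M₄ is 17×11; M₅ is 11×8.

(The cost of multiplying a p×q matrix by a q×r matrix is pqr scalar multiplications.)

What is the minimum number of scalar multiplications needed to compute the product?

Adjacent pairs: M₁M₂ = 6·12·17 = 1224; M₂M₃ = 12·17·17 = 3468; M₃M₄ = 17·17·11 = 3179; M₄M₅ = 17·11·8 = 1496.
Length 3: M₁..M₃: k=1: 0+3468+6·12·17=4692; k=2: 1224+0+6·17·17=2958 → min 2958 | M₂..M₄: k=2: 0+3179+12·17·11=5423; k=3: 3468+0+12·17·11=5712 → min 5423 | M₃..M₅: k=3: 0+1496+17·17·8=3808; k=4: 3179+0+17·11·8=4675 → min 3808.
Length 4: M₁..M₄: k=1: 0+5423+6·12·11=6215; k=2: 1224+3179+6·17·11=5525; k=3: 2958+0+6·17·11=4080 → min 4080 | M₂..M₅: k=2: 0+3808+12·17·8=5440; k=3: 3468+1496+12·17·8=6596; k=4: 5423+0+12·11·8=6479 → min 5440.
Length 5: M₁..M₅: k=1: 0+5440+6·12·8=6016; k=2: 1224+3808+6·17·8=5848; k=3: 2958+1496+6·17·8=5270; k=4: 4080+0+6·11·8=4608 → min 4608.
Optimal order: ((((M₁M₂)M₃)M₄)M₅) with cost 4608.

4608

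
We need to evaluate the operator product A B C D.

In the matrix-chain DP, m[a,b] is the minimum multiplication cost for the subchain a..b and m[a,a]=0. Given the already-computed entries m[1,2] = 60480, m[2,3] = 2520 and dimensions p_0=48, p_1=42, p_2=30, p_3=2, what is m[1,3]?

6552

m[1,3] = min over k∈[1,2] of m[1,k]+m[k+1,3]+p_{0}·p_k·p_{3}.
k=1: 0 + 2520 + 48·42·2 = 6552; k=2: 60480 + 0 + 48·30·2 = 63360.
Minimum: 6552 at k=1.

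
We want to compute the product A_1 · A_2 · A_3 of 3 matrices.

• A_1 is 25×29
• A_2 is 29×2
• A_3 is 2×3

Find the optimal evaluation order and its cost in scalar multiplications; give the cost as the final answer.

1600

(A_1 · (A_2 · A_3)): cost 2349.
((A_1 · A_2) · A_3): cost 1600.
Optimal: ((A_1 · A_2) · A_3) with cost 1600.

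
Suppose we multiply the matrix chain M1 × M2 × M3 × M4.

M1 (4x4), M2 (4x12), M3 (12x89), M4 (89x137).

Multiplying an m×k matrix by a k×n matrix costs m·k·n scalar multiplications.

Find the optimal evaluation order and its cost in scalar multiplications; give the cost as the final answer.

Adjacent pairs: M1M2 = 4·4·12 = 192; M2M3 = 4·12·89 = 4272; M3M4 = 12·89·137 = 146316.
Length 3: M1..M3: k=1: 0+4272+4·4·89=5696; k=2: 192+0+4·12·89=4464 → min 4464 | M2..M4: k=2: 0+146316+4·12·137=152892; k=3: 4272+0+4·89·137=53044 → min 53044.
Length 4: M1..M4: k=1: 0+53044+4·4·137=55236; k=2: 192+146316+4·12·137=153084; k=3: 4464+0+4·89·137=53236 → min 53236.
Optimal parenthesization: (((M1 × M2) × M3) × M4) with cost 53236.

53236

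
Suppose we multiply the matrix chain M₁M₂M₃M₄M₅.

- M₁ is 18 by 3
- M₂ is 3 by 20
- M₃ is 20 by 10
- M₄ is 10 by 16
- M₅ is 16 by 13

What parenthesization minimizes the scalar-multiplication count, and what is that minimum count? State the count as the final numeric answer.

2406

Adjacent pairs: M₁M₂ = 18·3·20 = 1080; M₂M₃ = 3·20·10 = 600; M₃M₄ = 20·10·16 = 3200; M₄M₅ = 10·16·13 = 2080.
Length 3: M₁..M₃: k=1: 0+600+18·3·10=1140; k=2: 1080+0+18·20·10=4680 → min 1140 | M₂..M₄: k=2: 0+3200+3·20·16=4160; k=3: 600+0+3·10·16=1080 → min 1080 | M₃..M₅: k=3: 0+2080+20·10·13=4680; k=4: 3200+0+20·16·13=7360 → min 4680.
Length 4: M₁..M₄: k=1: 0+1080+18·3·16=1944; k=2: 1080+3200+18·20·16=10040; k=3: 1140+0+18·10·16=4020 → min 1944 | M₂..M₅: k=2: 0+4680+3·20·13=5460; k=3: 600+2080+3·10·13=3070; k=4: 1080+0+3·16·13=1704 → min 1704.
Length 5: M₁..M₅: k=1: 0+1704+18·3·13=2406; k=2: 1080+4680+18·20·13=10440; k=3: 1140+2080+18·10·13=5560; k=4: 1944+0+18·16·13=5688 → min 2406.
Optimal parenthesization: (M₁(((M₂M₃)M₄)M₅)) with cost 2406.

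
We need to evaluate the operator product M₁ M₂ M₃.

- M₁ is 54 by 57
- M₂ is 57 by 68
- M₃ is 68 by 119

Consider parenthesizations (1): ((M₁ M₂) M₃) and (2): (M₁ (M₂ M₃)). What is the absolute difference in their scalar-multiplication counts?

181254

Order (1) = ((M₁ M₂) M₃): (M₁ M₂): 54×57 by 57×68 → 54×68, cost 54·57·68 = 209304; ((M₁ M₂) M₃): 54×68 by 68×119 → 54×119, cost 54·68·119 = 436968; cumulative 646272. Total 646272.
Order (2) = (M₁ (M₂ M₃)): (M₂ M₃): 57×68 by 68×119 → 57×119, cost 57·68·119 = 461244; (M₁ (M₂ M₃)): 54×57 by 57×119 → 54×119, cost 54·57·119 = 366282; cumulative 827526. Total 827526.
Difference: |646272 − 827526| = 181254.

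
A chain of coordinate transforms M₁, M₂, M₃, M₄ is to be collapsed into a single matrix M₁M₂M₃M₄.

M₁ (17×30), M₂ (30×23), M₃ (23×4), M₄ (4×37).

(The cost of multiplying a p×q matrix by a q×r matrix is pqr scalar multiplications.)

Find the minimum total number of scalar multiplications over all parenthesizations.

Adjacent pairs: M₁M₂ = 17·30·23 = 11730; M₂M₃ = 30·23·4 = 2760; M₃M₄ = 23·4·37 = 3404.
Length 3: M₁..M₃: k=1: 0+2760+17·30·4=4800; k=2: 11730+0+17·23·4=13294 → min 4800 | M₂..M₄: k=2: 0+3404+30·23·37=28934; k=3: 2760+0+30·4·37=7200 → min 7200.
Length 4: M₁..M₄: k=1: 0+7200+17·30·37=26070; k=2: 11730+3404+17·23·37=29601; k=3: 4800+0+17·4·37=7316 → min 7316.
Optimal order: ((M₁(M₂M₃))M₄) with cost 7316.

7316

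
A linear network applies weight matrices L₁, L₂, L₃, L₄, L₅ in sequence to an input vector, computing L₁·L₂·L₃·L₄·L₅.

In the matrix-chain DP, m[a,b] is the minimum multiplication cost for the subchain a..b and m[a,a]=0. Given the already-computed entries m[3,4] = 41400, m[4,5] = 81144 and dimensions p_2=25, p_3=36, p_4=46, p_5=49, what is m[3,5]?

97750

m[3,5] = min over k∈[3,4] of m[3,k]+m[k+1,5]+p_{2}·p_k·p_{5}.
k=3: 0 + 81144 + 25·36·49 = 125244; k=4: 41400 + 0 + 25·46·49 = 97750.
Minimum: 97750 at k=4.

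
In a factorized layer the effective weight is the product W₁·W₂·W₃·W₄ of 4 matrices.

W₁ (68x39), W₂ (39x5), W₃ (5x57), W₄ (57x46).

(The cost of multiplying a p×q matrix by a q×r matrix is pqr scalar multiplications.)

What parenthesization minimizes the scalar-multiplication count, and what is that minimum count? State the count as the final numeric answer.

Adjacent pairs: W₁W₂ = 68·39·5 = 13260; W₂W₃ = 39·5·57 = 11115; W₃W₄ = 5·57·46 = 13110.
Length 3: W₁..W₃: k=1: 0+11115+68·39·57=162279; k=2: 13260+0+68·5·57=32640 → min 32640 | W₂..W₄: k=2: 0+13110+39·5·46=22080; k=3: 11115+0+39·57·46=113373 → min 22080.
Length 4: W₁..W₄: k=1: 0+22080+68·39·46=144072; k=2: 13260+13110+68·5·46=42010; k=3: 32640+0+68·57·46=210936 → min 42010.
Optimal parenthesization: ((W₁·W₂)·(W₃·W₄)) with cost 42010.

42010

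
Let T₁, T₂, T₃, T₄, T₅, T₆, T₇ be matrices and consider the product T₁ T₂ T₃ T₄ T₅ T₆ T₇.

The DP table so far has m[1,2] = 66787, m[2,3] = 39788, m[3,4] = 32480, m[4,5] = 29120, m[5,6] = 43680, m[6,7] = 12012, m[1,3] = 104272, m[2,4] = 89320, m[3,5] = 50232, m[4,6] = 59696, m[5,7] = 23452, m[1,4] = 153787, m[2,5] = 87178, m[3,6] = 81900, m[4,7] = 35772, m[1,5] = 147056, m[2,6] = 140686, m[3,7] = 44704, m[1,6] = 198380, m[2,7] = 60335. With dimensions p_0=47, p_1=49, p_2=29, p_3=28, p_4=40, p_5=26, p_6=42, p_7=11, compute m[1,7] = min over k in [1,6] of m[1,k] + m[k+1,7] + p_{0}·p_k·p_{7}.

85668

m[1,7] = min over k∈[1,6] of m[1,k]+m[k+1,7]+p_{0}·p_k·p_{7}.
k=1: 0 + 60335 + 47·49·11 = 85668; k=2: 66787 + 44704 + 47·29·11 = 126484; k=3: 104272 + 35772 + 47·28·11 = 154520; k=4: 153787 + 23452 + 47·40·11 = 197919; k=5: 147056 + 12012 + 47·26·11 = 172510; k=6: 198380 + 0 + 47·42·11 = 220094.
Minimum: 85668 at k=1.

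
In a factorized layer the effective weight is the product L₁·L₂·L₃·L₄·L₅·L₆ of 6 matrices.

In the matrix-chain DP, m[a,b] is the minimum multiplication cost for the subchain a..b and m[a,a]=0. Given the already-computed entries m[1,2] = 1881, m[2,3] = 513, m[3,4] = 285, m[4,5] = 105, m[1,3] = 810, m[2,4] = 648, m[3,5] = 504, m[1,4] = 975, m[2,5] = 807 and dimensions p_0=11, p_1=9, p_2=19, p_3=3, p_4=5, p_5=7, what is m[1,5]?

1146

m[1,5] = min over k∈[1,4] of m[1,k]+m[k+1,5]+p_{0}·p_k·p_{5}.
k=1: 0 + 807 + 11·9·7 = 1500; k=2: 1881 + 504 + 11·19·7 = 3848; k=3: 810 + 105 + 11·3·7 = 1146; k=4: 975 + 0 + 11·5·7 = 1360.
Minimum: 1146 at k=3.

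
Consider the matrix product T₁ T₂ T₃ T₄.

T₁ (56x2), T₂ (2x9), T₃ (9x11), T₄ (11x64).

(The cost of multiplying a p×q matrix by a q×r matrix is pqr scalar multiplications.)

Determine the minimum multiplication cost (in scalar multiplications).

Adjacent pairs: T₁T₂ = 56·2·9 = 1008; T₂T₃ = 2·9·11 = 198; T₃T₄ = 9·11·64 = 6336.
Length 3: T₁..T₃: k=1: 0+198+56·2·11=1430; k=2: 1008+0+56·9·11=6552 → min 1430 | T₂..T₄: k=2: 0+6336+2·9·64=7488; k=3: 198+0+2·11·64=1606 → min 1606.
Length 4: T₁..T₄: k=1: 0+1606+56·2·64=8774; k=2: 1008+6336+56·9·64=39600; k=3: 1430+0+56·11·64=40854 → min 8774.
Optimal order: (T₁ ((T₂ T₃) T₄)) with cost 8774.

8774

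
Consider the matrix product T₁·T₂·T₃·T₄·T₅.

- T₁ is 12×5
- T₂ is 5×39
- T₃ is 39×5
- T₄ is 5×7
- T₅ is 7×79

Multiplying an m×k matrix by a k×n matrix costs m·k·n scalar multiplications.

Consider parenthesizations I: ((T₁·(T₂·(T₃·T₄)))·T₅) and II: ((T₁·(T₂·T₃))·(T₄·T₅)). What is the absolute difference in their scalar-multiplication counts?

Order I = ((T₁·(T₂·(T₃·T₄)))·T₅): (T₃·T₄): 39×5 by 5×7 → 39×7, cost 39·5·7 = 1365; (T₂·(T₃·T₄)): 5×39 by 39×7 → 5×7, cost 5·39·7 = 1365; cumulative 2730; (T₁·(T₂·(T₃·T₄))): 12×5 by 5×7 → 12×7, cost 12·5·7 = 420; cumulative 3150; ((T₁·(T₂·(T₃·T₄)))·T₅): 12×7 by 7×79 → 12×79, cost 12·7·79 = 6636; cumulative 9786. Total 9786.
Order II = ((T₁·(T₂·T₃))·(T₄·T₅)): (T₂·T₃): 5×39 by 39×5 → 5×5, cost 5·39·5 = 975; (T₁·(T₂·T₃)): 12×5 by 5×5 → 12×5, cost 12·5·5 = 300; cumulative 1275; (T₄·T₅): 5×7 by 7×79 → 5×79, cost 5·7·79 = 2765; ((T₁·(T₂·T₃))·(T₄·T₅)): 12×5 by 5×79 → 12×79, cost 12·5·79 = 4740; cumulative 8780. Total 8780.
Difference: |9786 − 8780| = 1006.

1006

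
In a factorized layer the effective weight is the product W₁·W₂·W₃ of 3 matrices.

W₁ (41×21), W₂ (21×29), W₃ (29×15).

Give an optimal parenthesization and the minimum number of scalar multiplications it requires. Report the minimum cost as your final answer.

(W₁·(W₂·W₃)): cost 22050.
((W₁·W₂)·W₃): cost 42804.
Optimal: (W₁·(W₂·W₃)) with cost 22050.

22050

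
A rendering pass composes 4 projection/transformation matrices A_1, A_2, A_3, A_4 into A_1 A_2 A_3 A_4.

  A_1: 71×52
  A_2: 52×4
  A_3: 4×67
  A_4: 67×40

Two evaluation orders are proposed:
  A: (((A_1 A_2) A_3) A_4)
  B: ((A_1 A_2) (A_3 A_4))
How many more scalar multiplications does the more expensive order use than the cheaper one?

187228

Order A = (((A_1 A_2) A_3) A_4): (A_1 A_2): 71×52 by 52×4 → 71×4, cost 71·52·4 = 14768; ((A_1 A_2) A_3): 71×4 by 4×67 → 71×67, cost 71·4·67 = 19028; cumulative 33796; (((A_1 A_2) A_3) A_4): 71×67 by 67×40 → 71×40, cost 71·67·40 = 190280; cumulative 224076. Total 224076.
Order B = ((A_1 A_2) (A_3 A_4)): (A_1 A_2): 71×52 by 52×4 → 71×4, cost 71·52·4 = 14768; (A_3 A_4): 4×67 by 67×40 → 4×40, cost 4·67·40 = 10720; ((A_1 A_2) (A_3 A_4)): 71×4 by 4×40 → 71×40, cost 71·4·40 = 11360; cumulative 36848. Total 36848.
Difference: |224076 − 36848| = 187228.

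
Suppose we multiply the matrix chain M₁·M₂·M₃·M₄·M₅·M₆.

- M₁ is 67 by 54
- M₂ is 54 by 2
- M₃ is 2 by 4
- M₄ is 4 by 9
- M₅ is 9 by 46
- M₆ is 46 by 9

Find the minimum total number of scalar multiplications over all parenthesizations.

Adjacent pairs: M₁M₂ = 67·54·2 = 7236; M₂M₃ = 54·2·4 = 432; M₃M₄ = 2·4·9 = 72; M₄M₅ = 4·9·46 = 1656; M₅M₆ = 9·46·9 = 3726.
Length 3: M₁..M₃: k=1: 0+432+67·54·4=14904; k=2: 7236+0+67·2·4=7772 → min 7772 | M₂..M₄: k=2: 0+72+54·2·9=1044; k=3: 432+0+54·4·9=2376 → min 1044 | M₃..M₅: k=3: 0+1656+2·4·46=2024; k=4: 72+0+2·9·46=900 → min 900 | M₄..M₆: k=4: 0+3726+4·9·9=4050; k=5: 1656+0+4·46·9=3312 → min 3312.
Length 4: M₁..M₄: k=1: 0+1044+67·54·9=33606; k=2: 7236+72+67·2·9=8514; k=3: 7772+0+67·4·9=10184 → min 8514 | M₂..M₅: k=2: 0+900+54·2·46=5868; k=3: 432+1656+54·4·46=12024; k=4: 1044+0+54·9·46=23400 → min 5868 | M₃..M₆: k=3: 0+3312+2·4·9=3384; k=4: 72+3726+2·9·9=3960; k=5: 900+0+2·46·9=1728 → min 1728.
Length 5: M₁..M₅: k=1: 0+5868+67·54·46=172296; k=2: 7236+900+67·2·46=14300; k=3: 7772+1656+67·4·46=21756; k=4: 8514+0+67·9·46=36252 → min 14300 | M₂..M₆: k=2: 0+1728+54·2·9=2700; k=3: 432+3312+54·4·9=5688; k=4: 1044+3726+54·9·9=9144; k=5: 5868+0+54·46·9=28224 → min 2700.
Length 6: M₁..M₆: k=1: 0+2700+67·54·9=35262; k=2: 7236+1728+67·2·9=10170; k=3: 7772+3312+67·4·9=13496; k=4: 8514+3726+67·9·9=17667; k=5: 14300+0+67·46·9=42038 → min 10170.
Optimal order: ((M₁·M₂)·(((M₃·M₄)·M₅)·M₆)) with cost 10170.

10170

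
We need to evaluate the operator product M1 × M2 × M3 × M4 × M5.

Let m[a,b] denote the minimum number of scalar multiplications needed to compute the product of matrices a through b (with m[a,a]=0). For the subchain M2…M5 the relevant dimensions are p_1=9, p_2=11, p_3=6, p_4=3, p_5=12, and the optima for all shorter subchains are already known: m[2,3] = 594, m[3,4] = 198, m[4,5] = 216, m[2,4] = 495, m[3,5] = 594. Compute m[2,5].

819

m[2,5] = min over k∈[2,4] of m[2,k]+m[k+1,5]+p_{1}·p_k·p_{5}.
k=2: 0 + 594 + 9·11·12 = 1782; k=3: 594 + 216 + 9·6·12 = 1458; k=4: 495 + 0 + 9·3·12 = 819.
Minimum: 819 at k=4.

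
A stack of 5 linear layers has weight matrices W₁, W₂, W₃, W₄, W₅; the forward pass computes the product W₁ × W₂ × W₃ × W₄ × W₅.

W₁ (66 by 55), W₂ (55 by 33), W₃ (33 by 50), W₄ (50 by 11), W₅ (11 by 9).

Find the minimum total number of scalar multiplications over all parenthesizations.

68805

Adjacent pairs: W₁W₂ = 66·55·33 = 119790; W₂W₃ = 55·33·50 = 90750; W₃W₄ = 33·50·11 = 18150; W₄W₅ = 50·11·9 = 4950.
Length 3: W₁..W₃: k=1: 0+90750+66·55·50=272250; k=2: 119790+0+66·33·50=228690 → min 228690 | W₂..W₄: k=2: 0+18150+55·33·11=38115; k=3: 90750+0+55·50·11=121000 → min 38115 | W₃..W₅: k=3: 0+4950+33·50·9=19800; k=4: 18150+0+33·11·9=21417 → min 19800.
Length 4: W₁..W₄: k=1: 0+38115+66·55·11=78045; k=2: 119790+18150+66·33·11=161898; k=3: 228690+0+66·50·11=264990 → min 78045 | W₂..W₅: k=2: 0+19800+55·33·9=36135; k=3: 90750+4950+55·50·9=120450; k=4: 38115+0+55·11·9=43560 → min 36135.
Length 5: W₁..W₅: k=1: 0+36135+66·55·9=68805; k=2: 119790+19800+66·33·9=159192; k=3: 228690+4950+66·50·9=263340; k=4: 78045+0+66·11·9=84579 → min 68805.
Optimal order: (W₁ × (W₂ × (W₃ × (W₄ × W₅)))) with cost 68805.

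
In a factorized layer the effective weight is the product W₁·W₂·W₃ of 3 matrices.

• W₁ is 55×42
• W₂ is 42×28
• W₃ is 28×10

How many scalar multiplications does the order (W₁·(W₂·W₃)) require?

34860

(W₂·W₃): 42×28 by 28×10 → 42×10, cost 42·28·10 = 11760
(W₁·(W₂·W₃)): 55×42 by 42×10 → 55×10, cost 55·42·10 = 23100; cumulative 34860
Total: 34860 scalar multiplications.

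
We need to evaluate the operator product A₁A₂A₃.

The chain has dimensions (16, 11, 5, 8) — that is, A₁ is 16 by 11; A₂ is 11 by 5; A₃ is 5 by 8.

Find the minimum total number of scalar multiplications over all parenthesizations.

1520

Order (A₁(A₂A₃)): (A₂A₃): 11×5 by 5×8 → 11×8, cost 11·5·8 = 440; (A₁(A₂A₃)): 16×11 by 11×8 → 16×8, cost 16·11·8 = 1408; cumulative 1848. Total 1848.
Order ((A₁A₂)A₃): (A₁A₂): 16×11 by 11×5 → 16×5, cost 16·11·5 = 880; ((A₁A₂)A₃): 16×5 by 5×8 → 16×8, cost 16·5·8 = 640; cumulative 1520. Total 1520.
Minimum: 1520.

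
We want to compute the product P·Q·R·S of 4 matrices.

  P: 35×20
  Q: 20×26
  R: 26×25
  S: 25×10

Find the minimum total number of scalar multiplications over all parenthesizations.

18700

Adjacent pairs: PQ = 35·20·26 = 18200; QR = 20·26·25 = 13000; RS = 26·25·10 = 6500.
Length 3: P..R: k=1: 0+13000+35·20·25=30500; k=2: 18200+0+35·26·25=40950 → min 30500 | Q..S: k=2: 0+6500+20·26·10=11700; k=3: 13000+0+20·25·10=18000 → min 11700.
Length 4: P..S: k=1: 0+11700+35·20·10=18700; k=2: 18200+6500+35·26·10=33800; k=3: 30500+0+35·25·10=39250 → min 18700.
Optimal order: (P·(Q·(R·S))) with cost 18700.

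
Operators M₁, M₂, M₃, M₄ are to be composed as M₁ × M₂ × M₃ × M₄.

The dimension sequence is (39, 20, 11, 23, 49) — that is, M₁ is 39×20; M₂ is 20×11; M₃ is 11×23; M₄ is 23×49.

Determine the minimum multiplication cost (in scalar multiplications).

41998

Adjacent pairs: M₁M₂ = 39·20·11 = 8580; M₂M₃ = 20·11·23 = 5060; M₃M₄ = 11·23·49 = 12397.
Length 3: M₁..M₃: k=1: 0+5060+39·20·23=23000; k=2: 8580+0+39·11·23=18447 → min 18447 | M₂..M₄: k=2: 0+12397+20·11·49=23177; k=3: 5060+0+20·23·49=27600 → min 23177.
Length 4: M₁..M₄: k=1: 0+23177+39·20·49=61397; k=2: 8580+12397+39·11·49=41998; k=3: 18447+0+39·23·49=62400 → min 41998.
Optimal order: ((M₁ × M₂) × (M₃ × M₄)) with cost 41998.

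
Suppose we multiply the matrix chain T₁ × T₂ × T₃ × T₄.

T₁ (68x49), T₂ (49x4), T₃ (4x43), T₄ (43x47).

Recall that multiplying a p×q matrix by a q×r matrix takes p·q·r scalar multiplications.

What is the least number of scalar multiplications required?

34196

Adjacent pairs: T₁T₂ = 68·49·4 = 13328; T₂T₃ = 49·4·43 = 8428; T₃T₄ = 4·43·47 = 8084.
Length 3: T₁..T₃: k=1: 0+8428+68·49·43=151704; k=2: 13328+0+68·4·43=25024 → min 25024 | T₂..T₄: k=2: 0+8084+49·4·47=17296; k=3: 8428+0+49·43·47=107457 → min 17296.
Length 4: T₁..T₄: k=1: 0+17296+68·49·47=173900; k=2: 13328+8084+68·4·47=34196; k=3: 25024+0+68·43·47=162452 → min 34196.
Optimal order: ((T₁ × T₂) × (T₃ × T₄)) with cost 34196.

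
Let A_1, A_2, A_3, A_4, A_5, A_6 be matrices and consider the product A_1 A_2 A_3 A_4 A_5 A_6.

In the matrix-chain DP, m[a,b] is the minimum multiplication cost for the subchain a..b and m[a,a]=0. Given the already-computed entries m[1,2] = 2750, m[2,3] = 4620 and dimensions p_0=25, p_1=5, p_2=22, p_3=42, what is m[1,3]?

9870

m[1,3] = min over k∈[1,2] of m[1,k]+m[k+1,3]+p_{0}·p_k·p_{3}.
k=1: 0 + 4620 + 25·5·42 = 9870; k=2: 2750 + 0 + 25·22·42 = 25850.
Minimum: 9870 at k=1.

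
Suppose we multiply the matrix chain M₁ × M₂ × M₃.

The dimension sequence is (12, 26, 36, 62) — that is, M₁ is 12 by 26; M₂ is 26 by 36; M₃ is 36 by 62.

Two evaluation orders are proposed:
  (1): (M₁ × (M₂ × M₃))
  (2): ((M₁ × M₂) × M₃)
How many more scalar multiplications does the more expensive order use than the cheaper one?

Order (1) = (M₁ × (M₂ × M₃)): (M₂ × M₃): 26×36 by 36×62 → 26×62, cost 26·36·62 = 58032; (M₁ × (M₂ × M₃)): 12×26 by 26×62 → 12×62, cost 12·26·62 = 19344; cumulative 77376. Total 77376.
Order (2) = ((M₁ × M₂) × M₃): (M₁ × M₂): 12×26 by 26×36 → 12×36, cost 12·26·36 = 11232; ((M₁ × M₂) × M₃): 12×36 by 36×62 → 12×62, cost 12·36·62 = 26784; cumulative 38016. Total 38016.
Difference: |77376 − 38016| = 39360.

39360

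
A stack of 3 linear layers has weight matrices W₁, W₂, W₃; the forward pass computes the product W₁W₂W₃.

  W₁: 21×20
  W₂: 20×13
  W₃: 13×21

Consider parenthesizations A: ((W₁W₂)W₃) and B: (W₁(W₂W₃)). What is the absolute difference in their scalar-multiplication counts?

3087

Order A = ((W₁W₂)W₃): (W₁W₂): 21×20 by 20×13 → 21×13, cost 21·20·13 = 5460; ((W₁W₂)W₃): 21×13 by 13×21 → 21×21, cost 21·13·21 = 5733; cumulative 11193. Total 11193.
Order B = (W₁(W₂W₃)): (W₂W₃): 20×13 by 13×21 → 20×21, cost 20·13·21 = 5460; (W₁(W₂W₃)): 21×20 by 20×21 → 21×21, cost 21·20·21 = 8820; cumulative 14280. Total 14280.
Difference: |11193 − 14280| = 3087.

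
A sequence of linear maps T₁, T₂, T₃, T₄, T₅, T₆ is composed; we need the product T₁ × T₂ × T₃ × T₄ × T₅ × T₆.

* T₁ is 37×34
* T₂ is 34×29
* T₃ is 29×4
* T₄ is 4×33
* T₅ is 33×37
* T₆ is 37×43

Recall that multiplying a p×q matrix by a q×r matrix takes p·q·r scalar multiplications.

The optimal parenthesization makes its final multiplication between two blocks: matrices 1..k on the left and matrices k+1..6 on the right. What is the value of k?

3

Adjacent pairs: T₁T₂ = 37·34·29 = 36482; T₂T₃ = 34·29·4 = 3944; T₃T₄ = 29·4·33 = 3828; T₄T₅ = 4·33·37 = 4884; T₅T₆ = 33·37·43 = 52503.
Length 3: T₁..T₃: k=1: 0+3944+37·34·4=8976; k=2: 36482+0+37·29·4=40774 → min 8976 | T₂..T₄: k=2: 0+3828+34·29·33=36366; k=3: 3944+0+34·4·33=8432 → min 8432 | T₃..T₅: k=3: 0+4884+29·4·37=9176; k=4: 3828+0+29·33·37=39237 → min 9176 | T₄..T₆: k=4: 0+52503+4·33·43=58179; k=5: 4884+0+4·37·43=11248 → min 11248.
Length 4: T₁..T₄: k=1: 0+8432+37·34·33=49946; k=2: 36482+3828+37·29·33=75719; k=3: 8976+0+37·4·33=13860 → min 13860 | T₂..T₅: k=2: 0+9176+34·29·37=45658; k=3: 3944+4884+34·4·37=13860; k=4: 8432+0+34·33·37=49946 → min 13860 | T₃..T₆: k=3: 0+11248+29·4·43=16236; k=4: 3828+52503+29·33·43=97482; k=5: 9176+0+29·37·43=55315 → min 16236.
Length 5: T₁..T₅: k=1: 0+13860+37·34·37=60406; k=2: 36482+9176+37·29·37=85359; k=3: 8976+4884+37·4·37=19336; k=4: 13860+0+37·33·37=59037 → min 19336 | T₂..T₆: k=2: 0+16236+34·29·43=58634; k=3: 3944+11248+34·4·43=21040; k=4: 8432+52503+34·33·43=109181; k=5: 13860+0+34·37·43=67954 → min 21040.
Top-level splits: k=1: (T₁..T₁)·(T₂..T₆) → 0+21040+37·34·43 = 75134; k=2: (T₁..T₂)·(T₃..T₆) → 36482+16236+37·29·43 = 98857; k=3: (T₁..T₃)·(T₄..T₆) → 8976+11248+37·4·43 = 26588; k=4: (T₁..T₄)·(T₅..T₆) → 13860+52503+37·33·43 = 118866; k=5: (T₁..T₅)·(T₆..T₆) → 19336+0+37·37·43 = 78203.
Best split is after T₃, i.e. k = 3.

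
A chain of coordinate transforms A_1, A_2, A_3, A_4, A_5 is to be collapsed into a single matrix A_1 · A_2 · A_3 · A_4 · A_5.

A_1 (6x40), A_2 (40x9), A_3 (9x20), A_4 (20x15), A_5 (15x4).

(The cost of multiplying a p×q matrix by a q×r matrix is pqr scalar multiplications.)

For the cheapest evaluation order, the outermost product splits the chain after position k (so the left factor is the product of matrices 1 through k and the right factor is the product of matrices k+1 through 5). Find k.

Adjacent pairs: A_1A_2 = 6·40·9 = 2160; A_2A_3 = 40·9·20 = 7200; A_3A_4 = 9·20·15 = 2700; A_4A_5 = 20·15·4 = 1200.
Length 3: A_1..A_3: k=1: 0+7200+6·40·20=12000; k=2: 2160+0+6·9·20=3240 → min 3240 | A_2..A_4: k=2: 0+2700+40·9·15=8100; k=3: 7200+0+40·20·15=19200 → min 8100 | A_3..A_5: k=3: 0+1200+9·20·4=1920; k=4: 2700+0+9·15·4=3240 → min 1920.
Length 4: A_1..A_4: k=1: 0+8100+6·40·15=11700; k=2: 2160+2700+6·9·15=5670; k=3: 3240+0+6·20·15=5040 → min 5040 | A_2..A_5: k=2: 0+1920+40·9·4=3360; k=3: 7200+1200+40·20·4=11600; k=4: 8100+0+40·15·4=10500 → min 3360.
Top-level splits: k=1: (A_1..A_1)·(A_2..A_5) → 0+3360+6·40·4 = 4320; k=2: (A_1..A_2)·(A_3..A_5) → 2160+1920+6·9·4 = 4296; k=3: (A_1..A_3)·(A_4..A_5) → 3240+1200+6·20·4 = 4920; k=4: (A_1..A_4)·(A_5..A_5) → 5040+0+6·15·4 = 5400.
Best split is after A_2, i.e. k = 2.

2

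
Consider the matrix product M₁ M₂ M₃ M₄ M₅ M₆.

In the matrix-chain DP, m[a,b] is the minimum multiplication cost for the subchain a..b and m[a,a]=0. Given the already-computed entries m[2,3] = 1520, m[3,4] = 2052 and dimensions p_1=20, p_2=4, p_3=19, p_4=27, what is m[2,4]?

m[2,4] = min over k∈[2,3] of m[2,k]+m[k+1,4]+p_{1}·p_k·p_{4}.
k=2: 0 + 2052 + 20·4·27 = 4212; k=3: 1520 + 0 + 20·19·27 = 11780.
Minimum: 4212 at k=2.

4212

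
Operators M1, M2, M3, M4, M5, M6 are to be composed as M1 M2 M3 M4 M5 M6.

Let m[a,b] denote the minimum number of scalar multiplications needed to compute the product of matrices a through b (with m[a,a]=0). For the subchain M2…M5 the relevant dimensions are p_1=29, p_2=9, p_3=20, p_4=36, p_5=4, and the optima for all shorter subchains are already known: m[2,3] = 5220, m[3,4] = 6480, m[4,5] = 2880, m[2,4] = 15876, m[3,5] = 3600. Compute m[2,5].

4644

m[2,5] = min over k∈[2,4] of m[2,k]+m[k+1,5]+p_{1}·p_k·p_{5}.
k=2: 0 + 3600 + 29·9·4 = 4644; k=3: 5220 + 2880 + 29·20·4 = 10420; k=4: 15876 + 0 + 29·36·4 = 20052.
Minimum: 4644 at k=2.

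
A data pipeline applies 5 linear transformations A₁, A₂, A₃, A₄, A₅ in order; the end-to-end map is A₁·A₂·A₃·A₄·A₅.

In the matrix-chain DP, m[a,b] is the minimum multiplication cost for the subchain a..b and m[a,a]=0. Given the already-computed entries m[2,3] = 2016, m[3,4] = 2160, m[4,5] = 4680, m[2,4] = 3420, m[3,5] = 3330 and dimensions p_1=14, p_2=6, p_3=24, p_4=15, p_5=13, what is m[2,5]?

4422

m[2,5] = min over k∈[2,4] of m[2,k]+m[k+1,5]+p_{1}·p_k·p_{5}.
k=2: 0 + 3330 + 14·6·13 = 4422; k=3: 2016 + 4680 + 14·24·13 = 11064; k=4: 3420 + 0 + 14·15·13 = 6150.
Minimum: 4422 at k=2.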